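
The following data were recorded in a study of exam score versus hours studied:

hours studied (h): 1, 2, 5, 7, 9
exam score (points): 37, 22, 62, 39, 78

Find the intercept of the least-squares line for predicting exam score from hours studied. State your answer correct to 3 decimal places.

n = 5, Σx = 24, Σy = 238, Σxy = 1366, Σx² = 160
Sxx = Σx² − (Σx)²/n = 160 − 115.2 = 44.8
Sxy = Σxy − (Σx)(Σy)/n = 1366 − 1142.4 = 223.6
b = Sxy/Sxx = 223.6/44.8 = 4.991071
a = ȳ − b·x̄ = 47.6 − 4.991071·4.8 = 23.642857

23.643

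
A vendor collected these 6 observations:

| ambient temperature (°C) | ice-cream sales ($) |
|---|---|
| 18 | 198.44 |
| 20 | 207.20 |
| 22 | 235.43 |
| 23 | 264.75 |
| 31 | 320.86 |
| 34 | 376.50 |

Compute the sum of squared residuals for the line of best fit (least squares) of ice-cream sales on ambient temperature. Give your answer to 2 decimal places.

642.42

n = 6, Σx = 148, Σy = 1603.18, Σxy = 41732.29, Σx² = 3854, Σy² = 452533.5106
Sxx = Σx² − (Σx)²/n = 3854 − 3650.666667 = 203.333333
Sxy = Σxy − (Σx)(Σy)/n = 41732.29 − 39545.106667 = 2187.183333
Syy = Σy² − (Σy)²/n = 452533.5106 − 428364.352067 = 24169.158533
b = Sxy/Sxx = 2187.183333/203.333333 = 10.756639
SSE = Syy − b·Sxy = 24169.158533 − 10.756639·2187.183333 = 642.416237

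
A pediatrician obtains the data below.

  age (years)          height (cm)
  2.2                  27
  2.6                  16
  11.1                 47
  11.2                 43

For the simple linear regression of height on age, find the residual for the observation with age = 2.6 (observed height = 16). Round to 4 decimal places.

-6.1803

n = 4, Σx = 27.1, Σy = 133, Σxy = 1104.3, Σx² = 260.25
Sxx = Σx² − (Σx)²/n = 260.25 − 183.6025 = 76.6475
Sxy = Σxy − (Σx)(Σy)/n = 1104.3 − 901.075 = 203.225
b = Sxy/Sxx = 203.225/76.6475 = 2.651424
a = ȳ − b·x̄ = 33.25 − 2.651424·6.775 = 15.286604
ŷ(2.6) = 15.286604 + 2.651424·2.6 = 22.180306
residual = y − ŷ = 16 − 22.180306 = -6.180306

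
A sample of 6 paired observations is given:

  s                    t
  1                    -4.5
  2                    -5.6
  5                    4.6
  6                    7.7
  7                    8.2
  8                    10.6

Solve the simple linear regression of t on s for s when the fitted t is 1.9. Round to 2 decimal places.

n = 6, Σx = 29, Σy = 21, Σxy = 195.7, Σx² = 179
Sxx = Σx² − (Σx)²/n = 179 − 140.166667 = 38.833333
Sxy = Σxy − (Σx)(Σy)/n = 195.7 − 101.5 = 94.2
b = Sxy/Sxx = 94.2/38.833333 = 2.425751
a = ȳ − b·x̄ = 3.5 − 2.425751·4.833333 = -8.224464
Set a + b·x = 1.9: x = (1.9 − (-8.224464)) / 2.425751 = 4.173744

4.17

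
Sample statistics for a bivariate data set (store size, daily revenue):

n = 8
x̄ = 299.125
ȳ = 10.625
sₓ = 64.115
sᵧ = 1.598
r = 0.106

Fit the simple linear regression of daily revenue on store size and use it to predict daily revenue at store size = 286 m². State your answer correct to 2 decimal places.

10.59

b = r · sᵧ/sₓ = 0.106 · 1.598/64.115 = 0.002642
a = ȳ − b·x̄ = 10.625 − 0.002642·299.125 = 9.834730
ŷ(286) = a + b·286 = 9.834730 + 0.002642·286 = 10.590325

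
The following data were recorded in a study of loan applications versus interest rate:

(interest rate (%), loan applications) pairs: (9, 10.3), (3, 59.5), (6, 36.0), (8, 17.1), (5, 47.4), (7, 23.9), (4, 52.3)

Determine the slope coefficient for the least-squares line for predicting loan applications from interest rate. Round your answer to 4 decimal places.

n = 7, Σx = 42, Σy = 246.5, Σxy = 1237.5, Σx² = 280
Sxx = Σx² − (Σx)²/n = 280 − 252 = 28
Sxy = Σxy − (Σx)(Σy)/n = 1237.5 − 1479 = -241.5
b = Sxy/Sxx = -241.5/28 = -8.625

-8.6250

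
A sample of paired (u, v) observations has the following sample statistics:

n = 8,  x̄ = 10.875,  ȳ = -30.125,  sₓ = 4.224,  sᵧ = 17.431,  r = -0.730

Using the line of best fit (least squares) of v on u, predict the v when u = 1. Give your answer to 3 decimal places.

-0.377

b = r · sᵧ/sₓ = -0.73 · 17.431/4.224 = -3.012460
a = ȳ − b·x̄ = -30.125 − (-3.012460)·10.875 = 2.635500
ŷ(1) = a + b·1 = 2.635500 + (-3.012460)·1 = -0.376960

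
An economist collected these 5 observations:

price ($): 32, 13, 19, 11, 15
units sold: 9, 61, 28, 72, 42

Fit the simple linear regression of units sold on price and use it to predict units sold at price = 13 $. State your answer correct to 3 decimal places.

n = 5, Σx = 90, Σy = 212, Σxy = 3035, Σx² = 1900
Sxx = Σx² − (Σx)²/n = 1900 − 1620 = 280
Sxy = Σxy − (Σx)(Σy)/n = 3035 − 3816 = -781
b = Sxy/Sxx = -781/280 = -2.789286
a = ȳ − b·x̄ = 42.4 − (-2.789286)·18 = 92.607143
ŷ(13) = a + b·13 = 92.607143 + (-2.789286)·13 = 56.346429

56.346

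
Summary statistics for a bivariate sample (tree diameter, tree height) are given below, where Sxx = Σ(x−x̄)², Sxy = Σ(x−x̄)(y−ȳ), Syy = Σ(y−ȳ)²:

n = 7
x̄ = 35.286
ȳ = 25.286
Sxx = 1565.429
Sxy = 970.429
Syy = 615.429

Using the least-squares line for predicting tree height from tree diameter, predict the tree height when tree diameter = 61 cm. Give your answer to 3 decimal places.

b = Sxy/Sxx = 970.429/1565.429 = 0.619912
a = ȳ − b·x̄ = 25.286 − 0.619912·35.286 = 3.411768
ŷ(61) = a + b·61 = 3.411768 + 0.619912·61 = 41.226430

41.226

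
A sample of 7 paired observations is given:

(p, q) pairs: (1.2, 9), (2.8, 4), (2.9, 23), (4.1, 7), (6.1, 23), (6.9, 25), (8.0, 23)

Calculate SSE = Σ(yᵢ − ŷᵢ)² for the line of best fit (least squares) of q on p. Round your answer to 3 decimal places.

n = 7, Σx = 32, Σy = 114, Σxy = 614.2, Σx² = 183.32, Σy² = 2358
Sxx = Σx² − (Σx)²/n = 183.32 − 146.285714 = 37.034286
Sxy = Σxy − (Σx)(Σy)/n = 614.2 − 521.142857 = 93.057143
Syy = Σy² − (Σy)²/n = 2358 − 1856.571429 = 501.428571
b = Sxy/Sxx = 93.057143/37.034286 = 2.512730
SSE = Syy − b·Sxy = 501.428571 − 2.512730·93.057143 = 267.601142

267.601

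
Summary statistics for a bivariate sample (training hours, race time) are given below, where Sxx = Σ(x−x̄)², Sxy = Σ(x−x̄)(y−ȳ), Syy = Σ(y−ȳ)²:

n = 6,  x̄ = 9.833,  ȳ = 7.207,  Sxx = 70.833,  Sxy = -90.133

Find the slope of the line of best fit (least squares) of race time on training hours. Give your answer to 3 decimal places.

b = Sxy/Sxx = -90.133/70.833 = -1.272472

-1.272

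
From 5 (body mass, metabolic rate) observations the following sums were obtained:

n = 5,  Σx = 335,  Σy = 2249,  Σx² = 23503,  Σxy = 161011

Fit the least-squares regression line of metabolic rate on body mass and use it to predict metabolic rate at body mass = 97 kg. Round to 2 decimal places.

Sxx = Σx² − (Σx)²/n = 23503 − 22445 = 1058
Sxy = Σxy − (Σx)(Σy)/n = 161011 − 150683 = 10328
b = Sxy/Sxx = 10328/1058 = 9.761815
a = ȳ − b·x̄ = 449.8 − 9.761815·67 = -204.241588
ŷ(97) = a + b·97 = -204.241588 + 9.761815·97 = 742.654442

742.65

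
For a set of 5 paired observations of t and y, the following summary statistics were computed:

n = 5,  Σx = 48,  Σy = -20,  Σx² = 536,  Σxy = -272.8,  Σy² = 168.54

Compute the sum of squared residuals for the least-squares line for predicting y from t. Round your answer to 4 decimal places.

Sxx = Σx² − (Σx)²/n = 536 − 460.8 = 75.2
Sxy = Σxy − (Σx)(Σy)/n = -272.8 − (-192) = -80.8
Syy = Σy² − (Σy)²/n = 168.54 − 80 = 88.54
b = Sxy/Sxx = -80.8/75.2 = -1.074468
SSE = Syy − b·Sxy = 88.54 − (-1.074468)·(-80.8) = 1.722979

1.7230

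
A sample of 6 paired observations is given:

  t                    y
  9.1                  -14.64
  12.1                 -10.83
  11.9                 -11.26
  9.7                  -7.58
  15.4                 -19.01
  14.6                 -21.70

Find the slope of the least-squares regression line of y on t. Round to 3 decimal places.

-1.559

n = 6, Σx = 72.8, Σy = -85.02, Σxy = -1081.361, Σx² = 915.24
Sxx = Σx² − (Σx)²/n = 915.24 − 883.306667 = 31.933333
Sxy = Σxy − (Σx)(Σy)/n = -1081.361 − (-1031.576) = -49.785
b = Sxy/Sxx = -49.785/31.933333 = -1.559029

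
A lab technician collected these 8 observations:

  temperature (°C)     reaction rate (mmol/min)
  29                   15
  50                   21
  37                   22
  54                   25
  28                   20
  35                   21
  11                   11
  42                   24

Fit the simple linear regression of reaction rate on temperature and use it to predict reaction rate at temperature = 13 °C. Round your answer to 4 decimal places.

13.0482

n = 8, Σx = 286, Σy = 159, Σxy = 6073, Σx² = 11520
Sxx = Σx² − (Σx)²/n = 11520 − 10224.5 = 1295.5
Sxy = Σxy − (Σx)(Σy)/n = 6073 − 5684.25 = 388.75
b = Sxy/Sxx = 388.75/1295.5 = 0.300077
a = ȳ − b·x̄ = 19.875 − 0.300077·35.75 = 9.147240
ŷ(13) = a + b·13 = 9.147240 + 0.300077·13 = 13.048244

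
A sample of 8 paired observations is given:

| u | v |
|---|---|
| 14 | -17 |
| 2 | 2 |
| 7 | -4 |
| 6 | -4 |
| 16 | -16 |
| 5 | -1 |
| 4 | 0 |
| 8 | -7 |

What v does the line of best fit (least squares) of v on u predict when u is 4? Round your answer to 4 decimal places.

n = 8, Σx = 62, Σy = -47, Σxy = -603, Σx² = 646
Sxx = Σx² − (Σx)²/n = 646 − 480.5 = 165.5
Sxy = Σxy − (Σx)(Σy)/n = -603 − (-364.25) = -238.75
b = Sxy/Sxx = -238.75/165.5 = -1.442598
a = ȳ − b·x̄ = -5.875 − (-1.442598)·7.75 = 5.305136
ŷ(4) = a + b·4 = 5.305136 + (-1.442598)·4 = -0.465257

-0.4653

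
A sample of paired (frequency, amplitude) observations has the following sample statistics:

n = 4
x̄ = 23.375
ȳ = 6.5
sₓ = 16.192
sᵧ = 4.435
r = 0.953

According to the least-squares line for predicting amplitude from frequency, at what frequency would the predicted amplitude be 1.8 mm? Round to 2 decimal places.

5.37

b = r · sᵧ/sₓ = 0.953 · 4.435/16.192 = 0.261027
a = ȳ − b·x̄ = 6.5 − 0.261027·23.375 = 0.398485
Set a + b·x = 1.8: x = (1.8 − 0.398485) / 0.261027 = 5.369225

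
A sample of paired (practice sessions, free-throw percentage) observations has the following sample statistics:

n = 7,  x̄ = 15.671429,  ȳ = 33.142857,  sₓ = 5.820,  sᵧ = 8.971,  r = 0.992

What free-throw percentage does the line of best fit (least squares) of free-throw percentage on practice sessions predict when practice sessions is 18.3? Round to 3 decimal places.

b = r · sᵧ/sₓ = 0.992 · 8.971/5.82 = 1.529078
a = ȳ − b·x̄ = 33.142857 − 1.529078·15.671429 = 9.180025
ŷ(18.3) = a + b·18.3 = 9.180025 + 1.529078·18.3 = 37.162146

37.162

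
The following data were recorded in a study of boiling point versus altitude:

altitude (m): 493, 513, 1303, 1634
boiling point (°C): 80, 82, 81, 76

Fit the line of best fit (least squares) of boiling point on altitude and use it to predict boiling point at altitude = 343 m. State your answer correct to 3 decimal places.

n = 4, Σx = 3943, Σy = 319, Σxy = 311233, Σx² = 4873983
Sxx = Σx² − (Σx)²/n = 4873983 − 3886812.25 = 987170.75
Sxy = Σxy − (Σx)(Σy)/n = 311233 − 314454.25 = -3221.25
b = Sxy/Sxx = -3221.25/987170.75 = -0.003263
a = ȳ − b·x̄ = 79.75 − (-0.003263)·985.75 = 82.966614
ŷ(343) = a + b·343 = 82.966614 + (-0.003263)·343 = 81.847366

81.847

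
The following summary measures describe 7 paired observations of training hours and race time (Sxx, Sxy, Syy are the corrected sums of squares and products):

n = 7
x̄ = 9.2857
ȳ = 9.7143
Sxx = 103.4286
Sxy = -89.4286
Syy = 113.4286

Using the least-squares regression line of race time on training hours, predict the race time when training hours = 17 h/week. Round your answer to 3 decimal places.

3.044

b = Sxy/Sxx = -89.4286/103.4286 = -0.864641
a = ȳ − b·x̄ = 9.7143 − (-0.864641)·9.2857 = 17.743096
ŷ(17) = a + b·17 = 17.743096 + (-0.864641)·17 = 3.044201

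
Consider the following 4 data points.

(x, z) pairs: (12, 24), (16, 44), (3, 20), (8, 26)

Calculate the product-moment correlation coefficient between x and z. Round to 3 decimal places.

n = 4, Σx = 39, Σy = 114, Σxy = 1260, Σx² = 473, Σy² = 3588
Sxx = Σx² − (Σx)²/n = 473 − 380.25 = 92.75
Sxy = Σxy − (Σx)(Σy)/n = 1260 − 1111.5 = 148.5
Syy = Σy² − (Σy)²/n = 3588 − 3249 = 339
r = Sxy/√(Sxx·Syy) = 148.5/√(31442.25) = 148.5/177.319627 = 0.837471

0.837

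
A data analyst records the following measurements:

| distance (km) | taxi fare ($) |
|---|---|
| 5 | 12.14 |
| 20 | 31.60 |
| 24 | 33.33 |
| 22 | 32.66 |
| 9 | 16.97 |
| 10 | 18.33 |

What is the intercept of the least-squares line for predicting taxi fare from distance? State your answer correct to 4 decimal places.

6.5267

n = 6, Σx = 90, Σy = 145.03, Σxy = 2547.17, Σx² = 1666
Sxx = Σx² − (Σx)²/n = 1666 − 1350 = 316
Sxy = Σxy − (Σx)(Σy)/n = 2547.17 − 2175.45 = 371.72
b = Sxy/Sxx = 371.72/316 = 1.176329
a = ȳ − b·x̄ = 24.171667 − 1.176329·15 = 6.526730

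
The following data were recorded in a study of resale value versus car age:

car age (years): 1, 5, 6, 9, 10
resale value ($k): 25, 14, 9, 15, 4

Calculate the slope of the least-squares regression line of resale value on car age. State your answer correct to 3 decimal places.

-1.799

n = 5, Σx = 31, Σy = 67, Σxy = 324, Σx² = 243
Sxx = Σx² − (Σx)²/n = 243 − 192.2 = 50.8
Sxy = Σxy − (Σx)(Σy)/n = 324 − 415.4 = -91.4
b = Sxy/Sxx = -91.4/50.8 = -1.799213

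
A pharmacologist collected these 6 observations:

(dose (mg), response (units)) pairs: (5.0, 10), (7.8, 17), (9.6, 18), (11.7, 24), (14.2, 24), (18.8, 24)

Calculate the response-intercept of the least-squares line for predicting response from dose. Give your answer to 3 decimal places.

8.300

n = 6, Σx = 67.1, Σy = 117, Σxy = 1428.2, Σx² = 869.97
Sxx = Σx² − (Σx)²/n = 869.97 − 750.401667 = 119.568333
Sxy = Σxy − (Σx)(Σy)/n = 1428.2 − 1308.45 = 119.75
b = Sxy/Sxx = 119.75/119.568333 = 1.001519
a = ȳ − b·x̄ = 19.5 − 1.001519·11.183333 = 8.299675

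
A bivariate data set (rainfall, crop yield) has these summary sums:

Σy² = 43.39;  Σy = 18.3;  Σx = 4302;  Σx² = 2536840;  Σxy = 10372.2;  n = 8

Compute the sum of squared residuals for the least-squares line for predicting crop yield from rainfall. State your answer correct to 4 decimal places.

0.2651

Sxx = Σx² − (Σx)²/n = 2536840 − 2313400.5 = 223439.5
Sxy = Σxy − (Σx)(Σy)/n = 10372.2 − 9840.825 = 531.375
Syy = Σy² − (Σy)²/n = 43.39 − 41.86125 = 1.52875
b = Sxy/Sxx = 531.375/223439.5 = 0.002378
SSE = Syy − b·Sxy = 1.52875 − 0.002378·531.375 = 0.265055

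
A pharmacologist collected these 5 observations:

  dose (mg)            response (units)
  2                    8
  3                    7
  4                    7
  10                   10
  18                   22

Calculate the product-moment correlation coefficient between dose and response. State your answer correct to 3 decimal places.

0.945

n = 5, Σx = 37, Σy = 54, Σxy = 561, Σx² = 453, Σy² = 746
Sxx = Σx² − (Σx)²/n = 453 − 273.8 = 179.2
Sxy = Σxy − (Σx)(Σy)/n = 561 − 399.6 = 161.4
Syy = Σy² − (Σy)²/n = 746 − 583.2 = 162.8
r = Sxy/√(Sxx·Syy) = 161.4/√(29173.76) = 161.4/170.803279 = 0.944947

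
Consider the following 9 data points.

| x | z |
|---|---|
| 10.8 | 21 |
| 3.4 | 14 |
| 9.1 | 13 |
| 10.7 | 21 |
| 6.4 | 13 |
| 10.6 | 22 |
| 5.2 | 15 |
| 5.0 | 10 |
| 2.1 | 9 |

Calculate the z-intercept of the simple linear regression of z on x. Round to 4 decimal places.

n = 9, Σx = 63.3, Σy = 138, Σxy = 1080.7, Σx² = 535.27
Sxx = Σx² − (Σx)²/n = 535.27 − 445.21 = 90.06
Sxy = Σxy − (Σx)(Σy)/n = 1080.7 − 970.6 = 110.1
b = Sxy/Sxx = 110.1/90.06 = 1.222518
a = ȳ − b·x̄ = 15.333333 − 1.222518·7.033333 = 6.734954

6.7350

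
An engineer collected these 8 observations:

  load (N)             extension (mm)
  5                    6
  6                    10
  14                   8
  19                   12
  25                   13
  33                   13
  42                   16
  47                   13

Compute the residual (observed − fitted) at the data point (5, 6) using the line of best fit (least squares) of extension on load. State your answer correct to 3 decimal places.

n = 8, Σx = 191, Σy = 91, Σxy = 2467, Σx² = 6305
Sxx = Σx² − (Σx)²/n = 6305 − 4560.125 = 1744.875
Sxy = Σxy − (Σx)(Σy)/n = 2467 − 2172.625 = 294.375
b = Sxy/Sxx = 294.375/1744.875 = 0.168708
a = ȳ − b·x̄ = 11.375 − 0.168708·23.875 = 7.347088
ŷ(5) = 7.347088 + 0.168708·5 = 8.190630
residual = y − ŷ = 6 − 8.190630 = -2.190630

-2.191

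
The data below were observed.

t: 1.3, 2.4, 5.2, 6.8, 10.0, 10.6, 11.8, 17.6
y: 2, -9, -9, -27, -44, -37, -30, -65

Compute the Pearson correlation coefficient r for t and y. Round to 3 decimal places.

-0.951

n = 8, Σx = 65.7, Σy = -219, Σxy = -2579.6, Σx² = 742.09, Σy² = 9325
Sxx = Σx² − (Σx)²/n = 742.09 − 539.56125 = 202.52875
Sxy = Σxy − (Σx)(Σy)/n = -2579.6 − (-1798.5375) = -781.0625
Syy = Σy² − (Σy)²/n = 9325 − 5995.125 = 3329.875
r = Sxy/√(Sxx·Syy) = -781.0625/√(674395.421406) = -781.0625/821.215819 = -0.951105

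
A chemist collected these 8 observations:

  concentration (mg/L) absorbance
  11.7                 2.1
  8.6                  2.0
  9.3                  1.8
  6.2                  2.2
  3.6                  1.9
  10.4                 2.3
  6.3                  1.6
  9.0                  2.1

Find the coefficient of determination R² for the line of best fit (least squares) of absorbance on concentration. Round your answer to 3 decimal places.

n = 8, Σx = 65.1, Σy = 16, Σxy = 131.89, Σx² = 577.59, Σy² = 32.36
Sxx = Σx² − (Σx)²/n = 577.59 − 529.75125 = 47.83875
Sxy = Σxy − (Σx)(Σy)/n = 131.89 − 130.2 = 1.69
Syy = Σy² − (Σy)²/n = 32.36 − 32 = 0.36
R² = Sxy²/(Sxx·Syy) = (1.69)²/(47.83875·0.36) = 0.165841

0.166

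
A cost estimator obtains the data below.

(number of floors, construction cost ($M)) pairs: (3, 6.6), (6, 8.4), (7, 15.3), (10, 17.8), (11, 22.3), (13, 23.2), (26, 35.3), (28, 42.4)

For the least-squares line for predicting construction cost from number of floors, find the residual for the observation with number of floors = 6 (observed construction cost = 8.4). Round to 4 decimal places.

n = 8, Σx = 104, Σy = 171.3, Σxy = 3007.2, Σx² = 1944
Sxx = Σx² − (Σx)²/n = 1944 − 1352 = 592
Sxy = Σxy − (Σx)(Σy)/n = 3007.2 − 2226.9 = 780.3
b = Sxy/Sxx = 780.3/592 = 1.318074
a = ȳ − b·x̄ = 21.4125 − 1.318074·13 = 4.277534
ŷ(6) = 4.277534 + 1.318074·6 = 12.185980
residual = y − ŷ = 8.4 − 12.185980 = -3.785980

-3.7860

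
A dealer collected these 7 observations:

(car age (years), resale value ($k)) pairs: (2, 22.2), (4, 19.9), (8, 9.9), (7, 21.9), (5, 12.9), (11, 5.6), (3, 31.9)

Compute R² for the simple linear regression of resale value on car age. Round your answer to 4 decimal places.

n = 7, Σx = 40, Σy = 124.3, Σxy = 578.3, Σx² = 288, Σy² = 2681.85
Sxx = Σx² − (Σx)²/n = 288 − 228.571429 = 59.428571
Sxy = Σxy − (Σx)(Σy)/n = 578.3 − 710.285714 = -131.985714
Syy = Σy² − (Σy)²/n = 2681.85 − 2207.212857 = 474.637143
R² = Sxy²/(Sxx·Syy) = (-131.985714)²/(59.428571·474.637143) = 0.617585

0.6176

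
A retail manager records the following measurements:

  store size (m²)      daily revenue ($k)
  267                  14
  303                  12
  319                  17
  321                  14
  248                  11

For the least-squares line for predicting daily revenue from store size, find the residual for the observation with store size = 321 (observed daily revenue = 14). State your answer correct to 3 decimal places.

n = 5, Σx = 1458, Σy = 68, Σxy = 20019, Σx² = 429404
Sxx = Σx² − (Σx)²/n = 429404 − 425152.8 = 4251.2
Sxy = Σxy − (Σx)(Σy)/n = 20019 − 19828.8 = 190.2
b = Sxy/Sxx = 190.2/4251.2 = 0.044740
a = ȳ − b·x̄ = 13.6 − 0.044740·291.6 = 0.553726
ŷ(321) = 0.553726 + 0.044740·321 = 14.915365
residual = y − ŷ = 14 − 14.915365 = -0.915365

-0.915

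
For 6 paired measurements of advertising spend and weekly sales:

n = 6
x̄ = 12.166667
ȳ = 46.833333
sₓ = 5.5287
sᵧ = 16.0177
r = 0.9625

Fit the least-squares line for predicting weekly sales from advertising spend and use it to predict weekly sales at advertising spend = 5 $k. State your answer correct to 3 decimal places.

26.849

b = r · sᵧ/sₓ = 0.9625 · 16.0177/5.5287 = 2.788546
a = ȳ − b·x̄ = 46.833333 − 2.788546·12.166667 = 12.906018
ŷ(5) = a + b·5 = 12.906018 + 2.788546·5 = 26.848750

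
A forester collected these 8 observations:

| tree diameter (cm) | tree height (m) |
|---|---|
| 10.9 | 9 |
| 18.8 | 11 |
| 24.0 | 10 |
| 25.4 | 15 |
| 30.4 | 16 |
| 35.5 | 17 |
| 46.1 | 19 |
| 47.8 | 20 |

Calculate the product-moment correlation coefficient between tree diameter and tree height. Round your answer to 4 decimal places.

0.9435

n = 8, Σx = 238.9, Σy = 117, Σxy = 3847.7, Σx² = 8287.87, Σy² = 1833
Sxx = Σx² − (Σx)²/n = 8287.87 − 7134.15125 = 1153.71875
Sxy = Σxy − (Σx)(Σy)/n = 3847.7 − 3493.9125 = 353.7875
Syy = Σy² − (Σy)²/n = 1833 − 1711.125 = 121.875
r = Sxy/√(Sxx·Syy) = 353.7875/√(140609.472656) = 353.7875/374.979296 = 0.943485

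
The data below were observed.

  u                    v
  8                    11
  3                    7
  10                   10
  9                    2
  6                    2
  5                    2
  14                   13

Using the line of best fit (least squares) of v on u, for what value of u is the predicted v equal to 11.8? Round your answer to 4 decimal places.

14.3556

n = 7, Σx = 55, Σy = 47, Σxy = 431, Σx² = 511
Sxx = Σx² − (Σx)²/n = 511 − 432.142857 = 78.857143
Sxy = Σxy − (Σx)(Σy)/n = 431 − 369.285714 = 61.714286
b = Sxy/Sxx = 61.714286/78.857143 = 0.782609
a = ȳ − b·x̄ = 6.714286 − 0.782609·7.857143 = 0.565217
Set a + b·x = 11.8: x = (11.8 − 0.565217) / 0.782609 = 14.355556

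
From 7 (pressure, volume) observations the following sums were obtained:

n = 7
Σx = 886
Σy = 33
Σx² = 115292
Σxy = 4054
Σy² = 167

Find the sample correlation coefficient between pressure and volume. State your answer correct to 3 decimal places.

-0.648

Sxx = Σx² − (Σx)²/n = 115292 − 112142.285714 = 3149.714286
Sxy = Σxy − (Σx)(Σy)/n = 4054 − 4176.857143 = -122.857143
Syy = Σy² − (Σy)²/n = 167 − 155.571429 = 11.428571
r = Sxy/√(Sxx·Syy) = -122.857143/√(35996.734694) = -122.857143/189.728055 = -0.647543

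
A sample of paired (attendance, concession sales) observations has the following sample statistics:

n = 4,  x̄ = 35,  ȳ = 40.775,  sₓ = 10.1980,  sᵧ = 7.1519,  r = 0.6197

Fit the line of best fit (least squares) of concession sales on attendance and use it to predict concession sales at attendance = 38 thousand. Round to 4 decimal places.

42.0788

b = r · sᵧ/sₓ = 0.6197 · 7.1519/10.198 = 0.434598
a = ȳ − b·x̄ = 40.775 − 0.434598·35 = 25.564063
ŷ(38) = a + b·38 = 25.564063 + 0.434598·38 = 42.078795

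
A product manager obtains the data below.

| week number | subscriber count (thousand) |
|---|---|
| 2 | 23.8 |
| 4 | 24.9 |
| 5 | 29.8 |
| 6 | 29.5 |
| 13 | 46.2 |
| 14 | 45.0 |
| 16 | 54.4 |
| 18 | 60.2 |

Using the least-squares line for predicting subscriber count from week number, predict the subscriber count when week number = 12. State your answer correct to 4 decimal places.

44.2949

n = 8, Σx = 78, Σy = 313.8, Σxy = 3657.8, Σx² = 1026
Sxx = Σx² − (Σx)²/n = 1026 − 760.5 = 265.5
Sxy = Σxy − (Σx)(Σy)/n = 3657.8 − 3059.55 = 598.25
b = Sxy/Sxx = 598.25/265.5 = 2.253296
a = ȳ − b·x̄ = 39.225 − 2.253296·9.75 = 17.255367
ŷ(12) = a + b·12 = 17.255367 + 2.253296·12 = 44.294915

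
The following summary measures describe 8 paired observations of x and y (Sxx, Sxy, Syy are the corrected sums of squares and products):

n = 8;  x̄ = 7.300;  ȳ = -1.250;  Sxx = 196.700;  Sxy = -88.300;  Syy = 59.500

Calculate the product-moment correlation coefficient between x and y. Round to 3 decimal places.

r = Sxy/√(Sxx·Syy) = -88.3/√(11703.65) = -88.3/108.183409 = -0.816206

-0.816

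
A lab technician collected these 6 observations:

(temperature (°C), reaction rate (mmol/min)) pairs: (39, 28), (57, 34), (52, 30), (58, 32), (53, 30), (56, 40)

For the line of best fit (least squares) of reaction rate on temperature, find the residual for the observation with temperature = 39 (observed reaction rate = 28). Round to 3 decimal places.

0.671

n = 6, Σx = 315, Σy = 194, Σxy = 10276, Σx² = 16783
Sxx = Σx² − (Σx)²/n = 16783 − 16537.5 = 245.5
Sxy = Σxy − (Σx)(Σy)/n = 10276 − 10185 = 91
b = Sxy/Sxx = 91/245.5 = 0.370672
a = ȳ − b·x̄ = 32.333333 − 0.370672·52.5 = 12.873048
ŷ(39) = 12.873048 + 0.370672·39 = 27.329260
residual = y − ŷ = 28 − 27.329260 = 0.670740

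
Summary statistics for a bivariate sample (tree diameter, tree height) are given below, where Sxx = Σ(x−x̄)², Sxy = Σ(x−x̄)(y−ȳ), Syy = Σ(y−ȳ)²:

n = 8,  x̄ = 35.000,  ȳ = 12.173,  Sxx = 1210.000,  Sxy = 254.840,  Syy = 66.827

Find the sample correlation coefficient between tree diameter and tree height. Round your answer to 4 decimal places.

r = Sxy/√(Sxx·Syy) = 254.84/√(80860.67) = 254.84/284.360106 = 0.896188

0.8962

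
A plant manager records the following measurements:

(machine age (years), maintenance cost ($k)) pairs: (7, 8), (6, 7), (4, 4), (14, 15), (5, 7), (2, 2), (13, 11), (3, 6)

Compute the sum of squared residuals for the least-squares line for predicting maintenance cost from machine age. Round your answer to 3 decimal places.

n = 8, Σx = 54, Σy = 60, Σxy = 524, Σx² = 504, Σy² = 564
Sxx = Σx² − (Σx)²/n = 504 − 364.5 = 139.5
Sxy = Σxy − (Σx)(Σy)/n = 524 − 405 = 119
Syy = Σy² − (Σy)²/n = 564 − 450 = 114
b = Sxy/Sxx = 119/139.5 = 0.853047
SSE = Syy − b·Sxy = 114 − 0.853047·119 = 12.487455

12.487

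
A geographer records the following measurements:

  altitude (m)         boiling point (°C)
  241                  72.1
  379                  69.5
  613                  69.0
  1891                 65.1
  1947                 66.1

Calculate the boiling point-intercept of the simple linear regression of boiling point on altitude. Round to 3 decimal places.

71.560

n = 5, Σx = 5071, Σy = 341.8, Σxy = 337814.4, Σx² = 7944181
Sxx = Σx² − (Σx)²/n = 7944181 − 5143008.2 = 2801172.8
Sxy = Σxy − (Σx)(Σy)/n = 337814.4 − 346653.56 = -8839.16
b = Sxy/Sxx = -8839.16/2801172.8 = -0.003156
a = ȳ − b·x̄ = 68.36 − (-0.003156)·1014.2 = 71.560330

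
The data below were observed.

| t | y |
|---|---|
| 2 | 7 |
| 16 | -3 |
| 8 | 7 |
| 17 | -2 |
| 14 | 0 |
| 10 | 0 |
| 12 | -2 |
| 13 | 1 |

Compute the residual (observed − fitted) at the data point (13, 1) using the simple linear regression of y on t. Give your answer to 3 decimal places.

n = 8, Σx = 92, Σy = 8, Σxy = -23, Σx² = 1222
Sxx = Σx² − (Σx)²/n = 1222 − 1058 = 164
Sxy = Σxy − (Σx)(Σy)/n = -23 − 92 = -115
b = Sxy/Sxx = -115/164 = -0.701220
a = ȳ − b·x̄ = 1 − (-0.701220)·11.5 = 9.064024
ŷ(13) = 9.064024 + (-0.701220)·13 = -0.051829
residual = y − ŷ = 1 − (-0.051829) = 1.051829

1.052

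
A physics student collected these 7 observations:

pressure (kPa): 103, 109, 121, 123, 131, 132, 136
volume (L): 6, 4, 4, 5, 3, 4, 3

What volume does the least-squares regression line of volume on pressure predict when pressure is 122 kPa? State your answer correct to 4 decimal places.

4.1523

n = 7, Σx = 855, Σy = 29, Σxy = 3482, Σx² = 105341
Sxx = Σx² − (Σx)²/n = 105341 − 104432.142857 = 908.857143
Sxy = Σxy − (Σx)(Σy)/n = 3482 − 3542.142857 = -60.142857
b = Sxy/Sxx = -60.142857/908.857143 = -0.066174
a = ȳ − b·x̄ = 4.142857 − (-0.066174)·122.142857 = 12.225558
ŷ(122) = a + b·122 = 12.225558 + (-0.066174)·122 = 4.152311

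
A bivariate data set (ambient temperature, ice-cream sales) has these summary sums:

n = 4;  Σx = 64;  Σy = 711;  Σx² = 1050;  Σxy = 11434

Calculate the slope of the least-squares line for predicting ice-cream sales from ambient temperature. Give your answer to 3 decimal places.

Sxx = Σx² − (Σx)²/n = 1050 − 1024 = 26
Sxy = Σxy − (Σx)(Σy)/n = 11434 − 11376 = 58
b = Sxy/Sxx = 58/26 = 2.230769

2.231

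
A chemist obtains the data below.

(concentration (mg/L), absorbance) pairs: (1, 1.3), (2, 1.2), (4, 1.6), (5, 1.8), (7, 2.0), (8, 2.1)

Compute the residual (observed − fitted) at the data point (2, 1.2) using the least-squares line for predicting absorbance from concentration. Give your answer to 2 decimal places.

-0.14

n = 6, Σx = 27, Σy = 10, Σxy = 49.9, Σx² = 159
Sxx = Σx² − (Σx)²/n = 159 − 121.5 = 37.5
Sxy = Σxy − (Σx)(Σy)/n = 49.9 − 45 = 4.9
b = Sxy/Sxx = 4.9/37.5 = 0.130667
a = ȳ − b·x̄ = 1.666667 − 0.130667·4.5 = 1.078667
ŷ(2) = 1.078667 + 0.130667·2 = 1.34
residual = y − ŷ = 1.2 − 1.34 = -0.14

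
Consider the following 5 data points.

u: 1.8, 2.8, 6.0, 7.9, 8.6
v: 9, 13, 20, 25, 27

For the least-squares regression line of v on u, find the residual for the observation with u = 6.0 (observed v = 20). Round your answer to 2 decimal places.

-0.27

n = 5, Σx = 27.1, Σy = 94, Σxy = 602.3, Σx² = 183.45
Sxx = Σx² − (Σx)²/n = 183.45 − 146.882 = 36.568
Sxy = Σxy − (Σx)(Σy)/n = 602.3 − 509.48 = 92.82
b = Sxy/Sxx = 92.82/36.568 = 2.538285
a = ȳ − b·x̄ = 18.8 − 2.538285·5.42 = 5.042496
ŷ(6.0) = 5.042496 + 2.538285·6 = 20.272205
residual = y − ŷ = 20 − 20.272205 = -0.272205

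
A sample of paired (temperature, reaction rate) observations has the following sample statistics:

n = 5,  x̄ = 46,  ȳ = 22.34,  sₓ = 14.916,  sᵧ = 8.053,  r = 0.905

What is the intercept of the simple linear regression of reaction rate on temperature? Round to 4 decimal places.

b = r · sᵧ/sₓ = 0.905 · 8.053/14.916 = 0.488600
a = ȳ − b·x̄ = 22.34 − 0.488600·46 = -0.135623

-0.1356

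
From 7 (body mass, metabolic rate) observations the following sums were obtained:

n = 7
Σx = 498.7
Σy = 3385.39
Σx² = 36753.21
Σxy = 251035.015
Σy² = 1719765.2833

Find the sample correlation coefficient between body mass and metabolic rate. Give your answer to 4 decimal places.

0.9801

Sxx = Σx² − (Σx)²/n = 36753.21 − 35528.812857 = 1224.397143
Sxy = Σxy − (Σx)(Σy)/n = 251035.015 − 241184.856143 = 9850.158857
Syy = Σy² − (Σy)²/n = 1719765.2833 − 1637266.493157 = 82498.790143
r = Sxy/√(Sxx·Syy) = 9850.158857/√(101011282.940085) = 9850.158857/10050.436953 = 0.980073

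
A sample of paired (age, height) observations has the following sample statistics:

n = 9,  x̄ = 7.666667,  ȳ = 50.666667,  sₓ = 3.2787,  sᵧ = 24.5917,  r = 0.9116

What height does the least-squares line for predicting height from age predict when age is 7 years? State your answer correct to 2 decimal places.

46.11

b = r · sᵧ/sₓ = 0.9116 · 24.5917/3.2787 = 6.837403
a = ȳ − b·x̄ = 50.666667 − 6.837403·7.666667 = -1.753426
ŷ(7) = a + b·7 = -1.753426 + 6.837403·7 = 46.108396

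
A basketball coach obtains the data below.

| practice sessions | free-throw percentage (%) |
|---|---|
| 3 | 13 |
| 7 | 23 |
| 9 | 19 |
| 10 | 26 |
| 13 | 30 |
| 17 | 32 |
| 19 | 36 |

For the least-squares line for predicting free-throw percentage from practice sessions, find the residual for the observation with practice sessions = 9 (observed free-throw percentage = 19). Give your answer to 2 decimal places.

n = 7, Σx = 78, Σy = 179, Σxy = 2249, Σx² = 1058
Sxx = Σx² − (Σx)²/n = 1058 − 869.142857 = 188.857143
Sxy = Σxy − (Σx)(Σy)/n = 2249 − 1994.571429 = 254.428571
b = Sxy/Sxx = 254.428571/188.857143 = 1.347201
a = ȳ − b·x̄ = 25.571429 − 1.347201·11.142857 = 10.559758
ŷ(9) = 10.559758 + 1.347201·9 = 22.684569
residual = y − ŷ = 19 − 22.684569 = -3.684569

-3.68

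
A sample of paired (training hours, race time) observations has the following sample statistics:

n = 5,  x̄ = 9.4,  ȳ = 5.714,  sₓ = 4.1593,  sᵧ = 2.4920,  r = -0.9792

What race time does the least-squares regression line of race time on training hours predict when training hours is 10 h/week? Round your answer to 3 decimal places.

b = r · sᵧ/sₓ = -0.9792 · 2.492/4.1593 = -0.586677
a = ȳ − b·x̄ = 5.714 − (-0.586677)·9.4 = 11.228766
ŷ(10) = a + b·10 = 11.228766 + (-0.586677)·10 = 5.361994

5.362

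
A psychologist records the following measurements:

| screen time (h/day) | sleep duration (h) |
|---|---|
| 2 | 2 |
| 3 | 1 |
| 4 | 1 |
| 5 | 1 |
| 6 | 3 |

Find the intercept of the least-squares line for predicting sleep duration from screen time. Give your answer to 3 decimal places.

n = 5, Σx = 20, Σy = 8, Σxy = 34, Σx² = 90
Sxx = Σx² − (Σx)²/n = 90 − 80 = 10
Sxy = Σxy − (Σx)(Σy)/n = 34 − 32 = 2
b = Sxy/Sxx = 2/10 = 0.2
a = ȳ − b·x̄ = 1.6 − 0.2·4 = 0.8

0.800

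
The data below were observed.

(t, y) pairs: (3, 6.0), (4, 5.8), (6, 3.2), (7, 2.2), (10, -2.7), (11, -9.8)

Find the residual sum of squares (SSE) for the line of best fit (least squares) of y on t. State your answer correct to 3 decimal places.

n = 6, Σx = 41, Σy = 4.7, Σxy = -59, Σx² = 331, Σy² = 188.05
Sxx = Σx² − (Σx)²/n = 331 − 280.166667 = 50.833333
Sxy = Σxy − (Σx)(Σy)/n = -59 − 32.116667 = -91.116667
Syy = Σy² − (Σy)²/n = 188.05 − 3.681667 = 184.368333
b = Sxy/Sxx = -91.116667/50.833333 = -1.792459
SSE = Syy − b·Sxy = 184.368333 − (-1.792459)·(-91.116667) = 21.045443

21.045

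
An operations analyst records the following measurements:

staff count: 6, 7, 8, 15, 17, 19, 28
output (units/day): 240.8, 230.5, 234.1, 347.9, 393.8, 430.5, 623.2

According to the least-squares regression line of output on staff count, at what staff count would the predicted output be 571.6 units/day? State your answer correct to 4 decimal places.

26.3386

n = 7, Σx = 100, Σy = 2500.8, Σxy = 42473.3, Σx² = 1808
Sxx = Σx² − (Σx)²/n = 1808 − 1428.571429 = 379.428571
Sxy = Σxy − (Σx)(Σy)/n = 42473.3 − 35725.714286 = 6747.585714
b = Sxy/Sxx = 6747.585714/379.428571 = 17.783547
a = ȳ − b·x̄ = 357.257143 − 17.783547·14.285714 = 103.206476
Set a + b·x = 571.6: x = (571.6 − 103.206476) / 17.783547 = 26.338589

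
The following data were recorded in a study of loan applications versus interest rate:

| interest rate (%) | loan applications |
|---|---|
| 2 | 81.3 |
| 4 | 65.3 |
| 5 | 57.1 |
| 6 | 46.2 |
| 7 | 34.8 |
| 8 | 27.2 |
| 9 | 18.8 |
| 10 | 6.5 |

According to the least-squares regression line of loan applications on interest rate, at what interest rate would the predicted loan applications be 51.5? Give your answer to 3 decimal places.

5.378

n = 8, Σx = 51, Σy = 337.2, Σxy = 1681.9, Σx² = 375
Sxx = Σx² − (Σx)²/n = 375 − 325.125 = 49.875
Sxy = Σxy − (Σx)(Σy)/n = 1681.9 − 2149.65 = -467.75
b = Sxy/Sxx = -467.75/49.875 = -9.378446
a = ȳ − b·x̄ = 42.15 − (-9.378446)·6.375 = 101.937594
Set a + b·x = 51.5: x = (51.5 − 101.937594) / (-9.378446) = 5.378033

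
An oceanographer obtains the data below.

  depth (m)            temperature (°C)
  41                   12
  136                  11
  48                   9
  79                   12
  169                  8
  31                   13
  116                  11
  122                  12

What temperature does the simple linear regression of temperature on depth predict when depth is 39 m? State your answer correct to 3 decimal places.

n = 8, Σx = 742, Σy = 88, Σxy = 7863, Σx² = 86584
Sxx = Σx² − (Σx)²/n = 86584 − 68820.5 = 17763.5
Sxy = Σxy − (Σx)(Σy)/n = 7863 − 8162 = -299
b = Sxy/Sxx = -299/17763.5 = -0.016832
a = ȳ − b·x̄ = 11 − (-0.016832)·92.75 = 12.561193
ŷ(39) = a + b·39 = 12.561193 + (-0.016832)·39 = 11.904734

11.905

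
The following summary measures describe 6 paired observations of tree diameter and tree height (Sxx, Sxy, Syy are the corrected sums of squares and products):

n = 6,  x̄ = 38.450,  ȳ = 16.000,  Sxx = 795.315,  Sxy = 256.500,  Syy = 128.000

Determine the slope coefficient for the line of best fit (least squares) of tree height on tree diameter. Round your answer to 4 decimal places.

0.3225

b = Sxy/Sxx = 256.5/795.315 = 0.322514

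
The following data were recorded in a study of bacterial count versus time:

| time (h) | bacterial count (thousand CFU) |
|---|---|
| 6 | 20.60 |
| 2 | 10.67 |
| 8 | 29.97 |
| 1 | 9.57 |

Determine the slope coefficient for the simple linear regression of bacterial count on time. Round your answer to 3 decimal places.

n = 4, Σx = 17, Σy = 70.81, Σxy = 394.27, Σx² = 105
Sxx = Σx² − (Σx)²/n = 105 − 72.25 = 32.75
Sxy = Σxy − (Σx)(Σy)/n = 394.27 − 300.9425 = 93.3275
b = Sxy/Sxx = 93.3275/32.75 = 2.849695

2.850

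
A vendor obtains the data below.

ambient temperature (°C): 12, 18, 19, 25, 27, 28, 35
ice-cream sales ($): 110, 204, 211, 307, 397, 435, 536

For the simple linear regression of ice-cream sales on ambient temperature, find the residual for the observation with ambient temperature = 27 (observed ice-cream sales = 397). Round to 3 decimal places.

n = 7, Σx = 164, Σy = 2200, Σxy = 58335, Σx² = 4192
Sxx = Σx² − (Σx)²/n = 4192 − 3842.285714 = 349.714286
Sxy = Σxy − (Σx)(Σy)/n = 58335 − 51542.857143 = 6792.142857
b = Sxy/Sxx = 6792.142857/349.714286 = 19.421977
a = ȳ − b·x̄ = 314.285714 − 19.421977·23.428571 = -140.743464
ŷ(27) = -140.743464 + 19.421977·27 = 383.649918
residual = y − ŷ = 397 − 383.649918 = 13.350082

13.350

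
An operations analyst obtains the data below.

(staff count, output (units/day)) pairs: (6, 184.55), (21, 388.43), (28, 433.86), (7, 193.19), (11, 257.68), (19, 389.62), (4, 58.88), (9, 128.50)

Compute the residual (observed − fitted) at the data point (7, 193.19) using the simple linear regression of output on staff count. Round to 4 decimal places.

n = 8, Σx = 105, Σy = 2034.71, Σxy = 34394.02, Σx² = 1889
Sxx = Σx² − (Σx)²/n = 1889 − 1378.125 = 510.875
Sxy = Σxy − (Σx)(Σy)/n = 34394.02 − 26705.56875 = 7688.45125
b = Sxy/Sxx = 7688.45125/510.875 = 15.049574
a = ȳ − b·x̄ = 254.33875 − 15.049574·13.125 = 56.813088
ŷ(7) = 56.813088 + 15.049574·7 = 162.160108
residual = y − ŷ = 193.19 − 162.160108 = 31.029892

31.0299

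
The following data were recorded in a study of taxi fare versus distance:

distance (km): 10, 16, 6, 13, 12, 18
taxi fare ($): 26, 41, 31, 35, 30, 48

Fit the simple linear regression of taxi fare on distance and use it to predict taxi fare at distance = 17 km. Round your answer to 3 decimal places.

42.224

n = 6, Σx = 75, Σy = 211, Σxy = 2781, Σx² = 1029
Sxx = Σx² − (Σx)²/n = 1029 − 937.5 = 91.5
Sxy = Σxy − (Σx)(Σy)/n = 2781 − 2637.5 = 143.5
b = Sxy/Sxx = 143.5/91.5 = 1.568306
a = ȳ − b·x̄ = 35.166667 − 1.568306·12.5 = 15.562842
ŷ(17) = a + b·17 = 15.562842 + 1.568306·17 = 42.224044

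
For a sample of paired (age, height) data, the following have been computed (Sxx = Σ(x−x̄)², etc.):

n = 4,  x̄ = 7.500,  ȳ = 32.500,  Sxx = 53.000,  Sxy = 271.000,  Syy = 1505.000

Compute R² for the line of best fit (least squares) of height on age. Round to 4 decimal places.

0.9207

R² = Sxy²/(Sxx·Syy) = (271)²/(53·1505) = 0.920717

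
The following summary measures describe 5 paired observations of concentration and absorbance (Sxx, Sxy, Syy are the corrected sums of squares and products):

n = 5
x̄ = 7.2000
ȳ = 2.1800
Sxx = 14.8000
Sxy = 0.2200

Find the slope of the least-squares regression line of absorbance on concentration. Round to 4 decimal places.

0.0149

b = Sxy/Sxx = 0.22/14.8 = 0.014865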